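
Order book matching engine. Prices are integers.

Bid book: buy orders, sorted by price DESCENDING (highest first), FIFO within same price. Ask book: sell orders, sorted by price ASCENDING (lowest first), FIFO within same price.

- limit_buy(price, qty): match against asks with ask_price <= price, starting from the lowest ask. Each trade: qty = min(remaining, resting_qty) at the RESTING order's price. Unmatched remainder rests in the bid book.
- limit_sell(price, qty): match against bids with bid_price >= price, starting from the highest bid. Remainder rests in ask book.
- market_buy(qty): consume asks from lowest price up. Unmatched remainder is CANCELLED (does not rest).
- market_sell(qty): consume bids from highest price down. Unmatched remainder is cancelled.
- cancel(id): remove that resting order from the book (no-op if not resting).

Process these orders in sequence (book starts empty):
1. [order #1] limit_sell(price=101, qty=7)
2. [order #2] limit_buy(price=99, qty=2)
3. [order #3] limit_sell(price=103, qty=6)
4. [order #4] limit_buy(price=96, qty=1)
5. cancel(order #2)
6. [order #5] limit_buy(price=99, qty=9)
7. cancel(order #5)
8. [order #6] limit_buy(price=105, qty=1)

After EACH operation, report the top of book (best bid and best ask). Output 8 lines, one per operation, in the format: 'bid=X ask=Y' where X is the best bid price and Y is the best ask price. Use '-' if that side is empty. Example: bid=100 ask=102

Answer: bid=- ask=101
bid=99 ask=101
bid=99 ask=101
bid=99 ask=101
bid=96 ask=101
bid=99 ask=101
bid=96 ask=101
bid=96 ask=101

Derivation:
After op 1 [order #1] limit_sell(price=101, qty=7): fills=none; bids=[-] asks=[#1:7@101]
After op 2 [order #2] limit_buy(price=99, qty=2): fills=none; bids=[#2:2@99] asks=[#1:7@101]
After op 3 [order #3] limit_sell(price=103, qty=6): fills=none; bids=[#2:2@99] asks=[#1:7@101 #3:6@103]
After op 4 [order #4] limit_buy(price=96, qty=1): fills=none; bids=[#2:2@99 #4:1@96] asks=[#1:7@101 #3:6@103]
After op 5 cancel(order #2): fills=none; bids=[#4:1@96] asks=[#1:7@101 #3:6@103]
After op 6 [order #5] limit_buy(price=99, qty=9): fills=none; bids=[#5:9@99 #4:1@96] asks=[#1:7@101 #3:6@103]
After op 7 cancel(order #5): fills=none; bids=[#4:1@96] asks=[#1:7@101 #3:6@103]
After op 8 [order #6] limit_buy(price=105, qty=1): fills=#6x#1:1@101; bids=[#4:1@96] asks=[#1:6@101 #3:6@103]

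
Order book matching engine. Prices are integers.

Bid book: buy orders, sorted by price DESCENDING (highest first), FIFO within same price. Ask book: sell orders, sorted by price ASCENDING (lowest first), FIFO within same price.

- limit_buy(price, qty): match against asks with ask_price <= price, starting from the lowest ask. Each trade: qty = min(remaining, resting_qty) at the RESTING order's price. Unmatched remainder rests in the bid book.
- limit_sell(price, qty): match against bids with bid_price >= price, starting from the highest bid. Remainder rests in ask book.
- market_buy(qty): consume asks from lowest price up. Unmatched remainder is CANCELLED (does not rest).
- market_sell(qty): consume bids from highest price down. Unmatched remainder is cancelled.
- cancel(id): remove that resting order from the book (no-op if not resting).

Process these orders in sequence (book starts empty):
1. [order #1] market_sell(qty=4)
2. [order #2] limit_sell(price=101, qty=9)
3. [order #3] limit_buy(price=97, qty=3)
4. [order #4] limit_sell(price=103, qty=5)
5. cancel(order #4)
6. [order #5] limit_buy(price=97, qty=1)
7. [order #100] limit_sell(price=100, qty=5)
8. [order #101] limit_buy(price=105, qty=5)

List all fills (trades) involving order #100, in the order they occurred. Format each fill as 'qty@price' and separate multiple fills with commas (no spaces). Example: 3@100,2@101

Answer: 5@100

Derivation:
After op 1 [order #1] market_sell(qty=4): fills=none; bids=[-] asks=[-]
After op 2 [order #2] limit_sell(price=101, qty=9): fills=none; bids=[-] asks=[#2:9@101]
After op 3 [order #3] limit_buy(price=97, qty=3): fills=none; bids=[#3:3@97] asks=[#2:9@101]
After op 4 [order #4] limit_sell(price=103, qty=5): fills=none; bids=[#3:3@97] asks=[#2:9@101 #4:5@103]
After op 5 cancel(order #4): fills=none; bids=[#3:3@97] asks=[#2:9@101]
After op 6 [order #5] limit_buy(price=97, qty=1): fills=none; bids=[#3:3@97 #5:1@97] asks=[#2:9@101]
After op 7 [order #100] limit_sell(price=100, qty=5): fills=none; bids=[#3:3@97 #5:1@97] asks=[#100:5@100 #2:9@101]
After op 8 [order #101] limit_buy(price=105, qty=5): fills=#101x#100:5@100; bids=[#3:3@97 #5:1@97] asks=[#2:9@101]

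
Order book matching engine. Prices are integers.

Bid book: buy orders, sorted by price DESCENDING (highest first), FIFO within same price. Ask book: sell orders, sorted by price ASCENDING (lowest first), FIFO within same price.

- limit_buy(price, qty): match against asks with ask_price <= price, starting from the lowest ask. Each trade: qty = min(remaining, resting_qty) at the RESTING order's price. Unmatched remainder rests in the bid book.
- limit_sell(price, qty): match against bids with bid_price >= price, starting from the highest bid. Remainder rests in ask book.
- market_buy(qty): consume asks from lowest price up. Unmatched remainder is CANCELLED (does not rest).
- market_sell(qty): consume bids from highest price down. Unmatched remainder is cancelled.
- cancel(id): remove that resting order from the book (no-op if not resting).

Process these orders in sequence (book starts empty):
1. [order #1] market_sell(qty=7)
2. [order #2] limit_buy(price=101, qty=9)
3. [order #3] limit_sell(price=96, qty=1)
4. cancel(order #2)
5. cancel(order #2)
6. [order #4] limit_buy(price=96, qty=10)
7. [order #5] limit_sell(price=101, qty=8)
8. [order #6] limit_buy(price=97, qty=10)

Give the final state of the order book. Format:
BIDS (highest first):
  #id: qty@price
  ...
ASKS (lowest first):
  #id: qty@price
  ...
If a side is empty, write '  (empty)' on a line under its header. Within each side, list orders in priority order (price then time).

Answer: BIDS (highest first):
  #6: 10@97
  #4: 10@96
ASKS (lowest first):
  #5: 8@101

Derivation:
After op 1 [order #1] market_sell(qty=7): fills=none; bids=[-] asks=[-]
After op 2 [order #2] limit_buy(price=101, qty=9): fills=none; bids=[#2:9@101] asks=[-]
After op 3 [order #3] limit_sell(price=96, qty=1): fills=#2x#3:1@101; bids=[#2:8@101] asks=[-]
After op 4 cancel(order #2): fills=none; bids=[-] asks=[-]
After op 5 cancel(order #2): fills=none; bids=[-] asks=[-]
After op 6 [order #4] limit_buy(price=96, qty=10): fills=none; bids=[#4:10@96] asks=[-]
After op 7 [order #5] limit_sell(price=101, qty=8): fills=none; bids=[#4:10@96] asks=[#5:8@101]
After op 8 [order #6] limit_buy(price=97, qty=10): fills=none; bids=[#6:10@97 #4:10@96] asks=[#5:8@101]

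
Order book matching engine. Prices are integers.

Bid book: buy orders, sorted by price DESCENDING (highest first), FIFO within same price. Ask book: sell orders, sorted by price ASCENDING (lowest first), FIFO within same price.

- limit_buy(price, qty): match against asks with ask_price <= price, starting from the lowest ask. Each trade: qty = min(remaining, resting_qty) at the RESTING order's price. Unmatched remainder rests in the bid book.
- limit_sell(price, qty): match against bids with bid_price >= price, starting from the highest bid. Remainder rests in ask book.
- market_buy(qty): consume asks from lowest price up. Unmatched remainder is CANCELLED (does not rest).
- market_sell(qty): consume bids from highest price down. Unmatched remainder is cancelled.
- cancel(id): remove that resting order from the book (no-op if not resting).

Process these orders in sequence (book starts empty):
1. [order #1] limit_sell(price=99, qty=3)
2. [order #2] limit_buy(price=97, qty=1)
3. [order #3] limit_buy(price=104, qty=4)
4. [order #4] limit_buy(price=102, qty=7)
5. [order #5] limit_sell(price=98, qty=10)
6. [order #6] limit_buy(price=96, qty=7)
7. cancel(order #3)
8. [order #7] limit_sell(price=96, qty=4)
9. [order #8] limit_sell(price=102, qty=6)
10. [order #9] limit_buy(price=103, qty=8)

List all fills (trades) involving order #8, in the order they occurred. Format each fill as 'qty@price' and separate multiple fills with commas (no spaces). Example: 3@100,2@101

Answer: 6@102

Derivation:
After op 1 [order #1] limit_sell(price=99, qty=3): fills=none; bids=[-] asks=[#1:3@99]
After op 2 [order #2] limit_buy(price=97, qty=1): fills=none; bids=[#2:1@97] asks=[#1:3@99]
After op 3 [order #3] limit_buy(price=104, qty=4): fills=#3x#1:3@99; bids=[#3:1@104 #2:1@97] asks=[-]
After op 4 [order #4] limit_buy(price=102, qty=7): fills=none; bids=[#3:1@104 #4:7@102 #2:1@97] asks=[-]
After op 5 [order #5] limit_sell(price=98, qty=10): fills=#3x#5:1@104 #4x#5:7@102; bids=[#2:1@97] asks=[#5:2@98]
After op 6 [order #6] limit_buy(price=96, qty=7): fills=none; bids=[#2:1@97 #6:7@96] asks=[#5:2@98]
After op 7 cancel(order #3): fills=none; bids=[#2:1@97 #6:7@96] asks=[#5:2@98]
After op 8 [order #7] limit_sell(price=96, qty=4): fills=#2x#7:1@97 #6x#7:3@96; bids=[#6:4@96] asks=[#5:2@98]
After op 9 [order #8] limit_sell(price=102, qty=6): fills=none; bids=[#6:4@96] asks=[#5:2@98 #8:6@102]
After op 10 [order #9] limit_buy(price=103, qty=8): fills=#9x#5:2@98 #9x#8:6@102; bids=[#6:4@96] asks=[-]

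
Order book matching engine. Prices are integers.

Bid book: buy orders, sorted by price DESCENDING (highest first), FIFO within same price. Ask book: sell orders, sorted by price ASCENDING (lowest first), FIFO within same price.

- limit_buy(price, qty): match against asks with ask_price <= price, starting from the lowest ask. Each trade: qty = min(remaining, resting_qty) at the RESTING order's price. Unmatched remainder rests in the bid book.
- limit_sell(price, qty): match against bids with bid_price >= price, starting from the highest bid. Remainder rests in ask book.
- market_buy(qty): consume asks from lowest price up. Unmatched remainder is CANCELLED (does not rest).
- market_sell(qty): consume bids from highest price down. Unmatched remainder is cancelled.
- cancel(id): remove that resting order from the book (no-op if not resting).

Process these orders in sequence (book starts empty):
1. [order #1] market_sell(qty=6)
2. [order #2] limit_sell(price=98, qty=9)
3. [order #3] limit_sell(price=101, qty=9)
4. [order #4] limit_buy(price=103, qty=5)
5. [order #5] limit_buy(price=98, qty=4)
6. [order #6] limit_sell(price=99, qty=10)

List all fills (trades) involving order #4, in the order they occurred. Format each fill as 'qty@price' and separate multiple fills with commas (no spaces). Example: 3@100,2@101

After op 1 [order #1] market_sell(qty=6): fills=none; bids=[-] asks=[-]
After op 2 [order #2] limit_sell(price=98, qty=9): fills=none; bids=[-] asks=[#2:9@98]
After op 3 [order #3] limit_sell(price=101, qty=9): fills=none; bids=[-] asks=[#2:9@98 #3:9@101]
After op 4 [order #4] limit_buy(price=103, qty=5): fills=#4x#2:5@98; bids=[-] asks=[#2:4@98 #3:9@101]
After op 5 [order #5] limit_buy(price=98, qty=4): fills=#5x#2:4@98; bids=[-] asks=[#3:9@101]
After op 6 [order #6] limit_sell(price=99, qty=10): fills=none; bids=[-] asks=[#6:10@99 #3:9@101]

Answer: 5@98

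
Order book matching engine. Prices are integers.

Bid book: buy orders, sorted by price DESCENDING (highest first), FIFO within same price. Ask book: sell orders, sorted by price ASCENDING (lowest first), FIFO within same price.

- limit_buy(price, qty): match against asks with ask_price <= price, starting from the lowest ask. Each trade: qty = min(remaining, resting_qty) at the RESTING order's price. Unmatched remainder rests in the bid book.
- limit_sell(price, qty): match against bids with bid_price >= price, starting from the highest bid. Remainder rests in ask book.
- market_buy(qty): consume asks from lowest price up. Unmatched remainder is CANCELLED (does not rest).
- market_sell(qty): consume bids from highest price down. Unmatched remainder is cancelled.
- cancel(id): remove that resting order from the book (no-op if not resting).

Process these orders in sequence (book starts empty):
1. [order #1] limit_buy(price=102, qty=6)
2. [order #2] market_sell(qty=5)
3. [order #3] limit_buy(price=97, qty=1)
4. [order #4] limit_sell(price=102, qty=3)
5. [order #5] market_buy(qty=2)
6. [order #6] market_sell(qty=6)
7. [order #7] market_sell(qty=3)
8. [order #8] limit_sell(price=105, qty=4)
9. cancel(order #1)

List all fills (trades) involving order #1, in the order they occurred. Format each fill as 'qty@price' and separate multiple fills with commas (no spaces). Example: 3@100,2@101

After op 1 [order #1] limit_buy(price=102, qty=6): fills=none; bids=[#1:6@102] asks=[-]
After op 2 [order #2] market_sell(qty=5): fills=#1x#2:5@102; bids=[#1:1@102] asks=[-]
After op 3 [order #3] limit_buy(price=97, qty=1): fills=none; bids=[#1:1@102 #3:1@97] asks=[-]
After op 4 [order #4] limit_sell(price=102, qty=3): fills=#1x#4:1@102; bids=[#3:1@97] asks=[#4:2@102]
After op 5 [order #5] market_buy(qty=2): fills=#5x#4:2@102; bids=[#3:1@97] asks=[-]
After op 6 [order #6] market_sell(qty=6): fills=#3x#6:1@97; bids=[-] asks=[-]
After op 7 [order #7] market_sell(qty=3): fills=none; bids=[-] asks=[-]
After op 8 [order #8] limit_sell(price=105, qty=4): fills=none; bids=[-] asks=[#8:4@105]
After op 9 cancel(order #1): fills=none; bids=[-] asks=[#8:4@105]

Answer: 5@102,1@102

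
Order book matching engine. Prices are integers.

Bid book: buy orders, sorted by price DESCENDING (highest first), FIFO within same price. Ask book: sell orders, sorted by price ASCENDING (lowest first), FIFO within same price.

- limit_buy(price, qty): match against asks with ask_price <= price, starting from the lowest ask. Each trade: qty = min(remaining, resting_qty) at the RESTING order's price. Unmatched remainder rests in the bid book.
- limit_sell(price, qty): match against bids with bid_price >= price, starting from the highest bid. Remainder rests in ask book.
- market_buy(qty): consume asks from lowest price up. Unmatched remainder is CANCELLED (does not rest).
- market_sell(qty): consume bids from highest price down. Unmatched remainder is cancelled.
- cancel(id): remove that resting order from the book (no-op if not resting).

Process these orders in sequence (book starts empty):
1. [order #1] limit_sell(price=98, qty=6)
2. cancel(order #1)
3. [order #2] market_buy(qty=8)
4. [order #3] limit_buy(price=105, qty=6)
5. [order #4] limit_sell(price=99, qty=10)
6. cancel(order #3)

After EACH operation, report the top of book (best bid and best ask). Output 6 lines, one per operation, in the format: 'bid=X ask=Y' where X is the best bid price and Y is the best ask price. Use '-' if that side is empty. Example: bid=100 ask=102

After op 1 [order #1] limit_sell(price=98, qty=6): fills=none; bids=[-] asks=[#1:6@98]
After op 2 cancel(order #1): fills=none; bids=[-] asks=[-]
After op 3 [order #2] market_buy(qty=8): fills=none; bids=[-] asks=[-]
After op 4 [order #3] limit_buy(price=105, qty=6): fills=none; bids=[#3:6@105] asks=[-]
After op 5 [order #4] limit_sell(price=99, qty=10): fills=#3x#4:6@105; bids=[-] asks=[#4:4@99]
After op 6 cancel(order #3): fills=none; bids=[-] asks=[#4:4@99]

Answer: bid=- ask=98
bid=- ask=-
bid=- ask=-
bid=105 ask=-
bid=- ask=99
bid=- ask=99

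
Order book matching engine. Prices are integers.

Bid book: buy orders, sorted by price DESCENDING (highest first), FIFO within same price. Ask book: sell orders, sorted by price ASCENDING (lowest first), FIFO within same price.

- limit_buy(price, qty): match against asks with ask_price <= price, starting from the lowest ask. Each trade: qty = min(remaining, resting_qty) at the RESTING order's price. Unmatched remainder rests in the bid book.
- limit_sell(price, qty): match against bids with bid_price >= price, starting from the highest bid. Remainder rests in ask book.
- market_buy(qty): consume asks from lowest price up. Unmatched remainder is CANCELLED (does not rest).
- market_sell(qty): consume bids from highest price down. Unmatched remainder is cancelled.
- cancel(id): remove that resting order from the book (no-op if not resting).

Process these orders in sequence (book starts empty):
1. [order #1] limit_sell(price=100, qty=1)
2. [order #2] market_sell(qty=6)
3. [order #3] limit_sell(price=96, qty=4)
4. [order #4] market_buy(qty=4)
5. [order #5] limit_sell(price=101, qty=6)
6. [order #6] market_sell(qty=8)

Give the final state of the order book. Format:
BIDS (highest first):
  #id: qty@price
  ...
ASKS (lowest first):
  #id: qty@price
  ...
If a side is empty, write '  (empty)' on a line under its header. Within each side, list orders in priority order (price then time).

Answer: BIDS (highest first):
  (empty)
ASKS (lowest first):
  #1: 1@100
  #5: 6@101

Derivation:
After op 1 [order #1] limit_sell(price=100, qty=1): fills=none; bids=[-] asks=[#1:1@100]
After op 2 [order #2] market_sell(qty=6): fills=none; bids=[-] asks=[#1:1@100]
After op 3 [order #3] limit_sell(price=96, qty=4): fills=none; bids=[-] asks=[#3:4@96 #1:1@100]
After op 4 [order #4] market_buy(qty=4): fills=#4x#3:4@96; bids=[-] asks=[#1:1@100]
After op 5 [order #5] limit_sell(price=101, qty=6): fills=none; bids=[-] asks=[#1:1@100 #5:6@101]
After op 6 [order #6] market_sell(qty=8): fills=none; bids=[-] asks=[#1:1@100 #5:6@101]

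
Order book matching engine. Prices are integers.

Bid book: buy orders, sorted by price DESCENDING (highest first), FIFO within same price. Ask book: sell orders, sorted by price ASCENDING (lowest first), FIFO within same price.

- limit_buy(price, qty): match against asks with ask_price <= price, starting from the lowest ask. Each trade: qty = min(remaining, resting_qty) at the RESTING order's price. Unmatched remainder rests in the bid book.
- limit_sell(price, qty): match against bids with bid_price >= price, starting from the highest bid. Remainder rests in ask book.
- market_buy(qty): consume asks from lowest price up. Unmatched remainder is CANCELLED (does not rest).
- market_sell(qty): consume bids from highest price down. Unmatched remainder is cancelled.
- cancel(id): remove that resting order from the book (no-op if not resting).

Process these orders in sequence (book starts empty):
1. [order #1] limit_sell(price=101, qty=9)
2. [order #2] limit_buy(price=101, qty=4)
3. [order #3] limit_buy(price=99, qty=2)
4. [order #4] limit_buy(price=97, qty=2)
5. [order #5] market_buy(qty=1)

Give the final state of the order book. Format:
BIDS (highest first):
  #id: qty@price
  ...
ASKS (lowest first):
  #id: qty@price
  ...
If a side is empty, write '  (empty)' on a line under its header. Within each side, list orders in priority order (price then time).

Answer: BIDS (highest first):
  #3: 2@99
  #4: 2@97
ASKS (lowest first):
  #1: 4@101

Derivation:
After op 1 [order #1] limit_sell(price=101, qty=9): fills=none; bids=[-] asks=[#1:9@101]
After op 2 [order #2] limit_buy(price=101, qty=4): fills=#2x#1:4@101; bids=[-] asks=[#1:5@101]
After op 3 [order #3] limit_buy(price=99, qty=2): fills=none; bids=[#3:2@99] asks=[#1:5@101]
After op 4 [order #4] limit_buy(price=97, qty=2): fills=none; bids=[#3:2@99 #4:2@97] asks=[#1:5@101]
After op 5 [order #5] market_buy(qty=1): fills=#5x#1:1@101; bids=[#3:2@99 #4:2@97] asks=[#1:4@101]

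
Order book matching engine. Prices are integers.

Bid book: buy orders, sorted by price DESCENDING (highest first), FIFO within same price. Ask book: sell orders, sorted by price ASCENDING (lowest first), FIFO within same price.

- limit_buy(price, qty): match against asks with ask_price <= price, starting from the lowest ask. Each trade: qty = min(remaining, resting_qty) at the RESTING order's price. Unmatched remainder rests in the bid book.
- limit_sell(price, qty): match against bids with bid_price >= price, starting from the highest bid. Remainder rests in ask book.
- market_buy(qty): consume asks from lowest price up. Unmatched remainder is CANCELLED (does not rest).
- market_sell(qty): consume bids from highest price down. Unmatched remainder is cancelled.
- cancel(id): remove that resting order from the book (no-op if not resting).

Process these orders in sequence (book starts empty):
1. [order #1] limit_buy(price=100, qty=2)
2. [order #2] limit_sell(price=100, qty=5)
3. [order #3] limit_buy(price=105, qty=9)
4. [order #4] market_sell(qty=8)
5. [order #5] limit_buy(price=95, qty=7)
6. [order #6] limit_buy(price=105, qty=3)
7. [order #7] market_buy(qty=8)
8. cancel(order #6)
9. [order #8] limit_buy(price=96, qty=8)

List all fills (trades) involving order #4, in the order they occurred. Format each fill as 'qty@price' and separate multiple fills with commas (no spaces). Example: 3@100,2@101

Answer: 6@105

Derivation:
After op 1 [order #1] limit_buy(price=100, qty=2): fills=none; bids=[#1:2@100] asks=[-]
After op 2 [order #2] limit_sell(price=100, qty=5): fills=#1x#2:2@100; bids=[-] asks=[#2:3@100]
After op 3 [order #3] limit_buy(price=105, qty=9): fills=#3x#2:3@100; bids=[#3:6@105] asks=[-]
After op 4 [order #4] market_sell(qty=8): fills=#3x#4:6@105; bids=[-] asks=[-]
After op 5 [order #5] limit_buy(price=95, qty=7): fills=none; bids=[#5:7@95] asks=[-]
After op 6 [order #6] limit_buy(price=105, qty=3): fills=none; bids=[#6:3@105 #5:7@95] asks=[-]
After op 7 [order #7] market_buy(qty=8): fills=none; bids=[#6:3@105 #5:7@95] asks=[-]
After op 8 cancel(order #6): fills=none; bids=[#5:7@95] asks=[-]
After op 9 [order #8] limit_buy(price=96, qty=8): fills=none; bids=[#8:8@96 #5:7@95] asks=[-]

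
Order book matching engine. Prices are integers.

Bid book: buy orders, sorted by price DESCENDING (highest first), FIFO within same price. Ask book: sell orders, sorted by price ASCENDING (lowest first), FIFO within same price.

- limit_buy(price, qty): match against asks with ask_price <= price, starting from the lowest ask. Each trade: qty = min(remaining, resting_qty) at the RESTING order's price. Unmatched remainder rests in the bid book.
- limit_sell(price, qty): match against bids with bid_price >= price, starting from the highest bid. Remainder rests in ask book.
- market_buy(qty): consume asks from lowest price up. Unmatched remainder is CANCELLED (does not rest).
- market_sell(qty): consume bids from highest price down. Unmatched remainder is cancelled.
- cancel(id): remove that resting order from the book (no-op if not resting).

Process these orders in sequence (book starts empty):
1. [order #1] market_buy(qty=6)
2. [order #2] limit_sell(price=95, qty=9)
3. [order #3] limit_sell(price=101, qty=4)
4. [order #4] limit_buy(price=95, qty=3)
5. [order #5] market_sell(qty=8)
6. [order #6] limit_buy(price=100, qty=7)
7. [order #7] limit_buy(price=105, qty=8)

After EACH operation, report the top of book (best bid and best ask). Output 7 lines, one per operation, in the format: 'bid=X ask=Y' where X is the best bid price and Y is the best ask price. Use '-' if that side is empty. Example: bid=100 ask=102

Answer: bid=- ask=-
bid=- ask=95
bid=- ask=95
bid=- ask=95
bid=- ask=95
bid=100 ask=101
bid=105 ask=-

Derivation:
After op 1 [order #1] market_buy(qty=6): fills=none; bids=[-] asks=[-]
After op 2 [order #2] limit_sell(price=95, qty=9): fills=none; bids=[-] asks=[#2:9@95]
After op 3 [order #3] limit_sell(price=101, qty=4): fills=none; bids=[-] asks=[#2:9@95 #3:4@101]
After op 4 [order #4] limit_buy(price=95, qty=3): fills=#4x#2:3@95; bids=[-] asks=[#2:6@95 #3:4@101]
After op 5 [order #5] market_sell(qty=8): fills=none; bids=[-] asks=[#2:6@95 #3:4@101]
After op 6 [order #6] limit_buy(price=100, qty=7): fills=#6x#2:6@95; bids=[#6:1@100] asks=[#3:4@101]
After op 7 [order #7] limit_buy(price=105, qty=8): fills=#7x#3:4@101; bids=[#7:4@105 #6:1@100] asks=[-]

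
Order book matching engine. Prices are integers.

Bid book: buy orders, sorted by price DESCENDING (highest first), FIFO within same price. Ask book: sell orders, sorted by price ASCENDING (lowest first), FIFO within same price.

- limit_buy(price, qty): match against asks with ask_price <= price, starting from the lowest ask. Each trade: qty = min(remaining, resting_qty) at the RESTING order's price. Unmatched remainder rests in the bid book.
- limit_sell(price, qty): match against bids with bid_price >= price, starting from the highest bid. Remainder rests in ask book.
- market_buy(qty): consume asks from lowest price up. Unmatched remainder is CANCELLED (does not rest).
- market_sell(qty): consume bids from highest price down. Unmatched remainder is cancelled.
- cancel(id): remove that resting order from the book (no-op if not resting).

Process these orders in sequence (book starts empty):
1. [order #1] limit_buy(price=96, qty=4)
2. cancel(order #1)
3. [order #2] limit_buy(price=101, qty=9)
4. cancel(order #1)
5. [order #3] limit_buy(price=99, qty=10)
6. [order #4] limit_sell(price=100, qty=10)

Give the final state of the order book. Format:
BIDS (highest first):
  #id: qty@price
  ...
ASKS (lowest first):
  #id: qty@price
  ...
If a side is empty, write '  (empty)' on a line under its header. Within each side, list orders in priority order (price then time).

Answer: BIDS (highest first):
  #3: 10@99
ASKS (lowest first):
  #4: 1@100

Derivation:
After op 1 [order #1] limit_buy(price=96, qty=4): fills=none; bids=[#1:4@96] asks=[-]
After op 2 cancel(order #1): fills=none; bids=[-] asks=[-]
After op 3 [order #2] limit_buy(price=101, qty=9): fills=none; bids=[#2:9@101] asks=[-]
After op 4 cancel(order #1): fills=none; bids=[#2:9@101] asks=[-]
After op 5 [order #3] limit_buy(price=99, qty=10): fills=none; bids=[#2:9@101 #3:10@99] asks=[-]
After op 6 [order #4] limit_sell(price=100, qty=10): fills=#2x#4:9@101; bids=[#3:10@99] asks=[#4:1@100]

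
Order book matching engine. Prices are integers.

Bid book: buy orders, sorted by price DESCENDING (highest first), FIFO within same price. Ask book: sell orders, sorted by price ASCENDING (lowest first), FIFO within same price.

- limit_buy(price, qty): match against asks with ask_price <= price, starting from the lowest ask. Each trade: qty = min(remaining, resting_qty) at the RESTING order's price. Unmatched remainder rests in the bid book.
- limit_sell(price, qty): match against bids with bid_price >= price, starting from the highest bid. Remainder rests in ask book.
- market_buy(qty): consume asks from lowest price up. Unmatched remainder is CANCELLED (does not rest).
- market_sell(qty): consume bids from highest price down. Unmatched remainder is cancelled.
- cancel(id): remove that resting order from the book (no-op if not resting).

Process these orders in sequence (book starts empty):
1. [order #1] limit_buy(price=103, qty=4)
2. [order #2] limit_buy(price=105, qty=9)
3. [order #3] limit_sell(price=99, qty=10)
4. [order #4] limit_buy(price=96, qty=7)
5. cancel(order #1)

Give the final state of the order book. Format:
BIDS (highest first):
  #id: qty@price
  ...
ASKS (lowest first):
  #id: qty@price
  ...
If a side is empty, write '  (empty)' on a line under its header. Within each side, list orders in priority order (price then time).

Answer: BIDS (highest first):
  #4: 7@96
ASKS (lowest first):
  (empty)

Derivation:
After op 1 [order #1] limit_buy(price=103, qty=4): fills=none; bids=[#1:4@103] asks=[-]
After op 2 [order #2] limit_buy(price=105, qty=9): fills=none; bids=[#2:9@105 #1:4@103] asks=[-]
After op 3 [order #3] limit_sell(price=99, qty=10): fills=#2x#3:9@105 #1x#3:1@103; bids=[#1:3@103] asks=[-]
After op 4 [order #4] limit_buy(price=96, qty=7): fills=none; bids=[#1:3@103 #4:7@96] asks=[-]
After op 5 cancel(order #1): fills=none; bids=[#4:7@96] asks=[-]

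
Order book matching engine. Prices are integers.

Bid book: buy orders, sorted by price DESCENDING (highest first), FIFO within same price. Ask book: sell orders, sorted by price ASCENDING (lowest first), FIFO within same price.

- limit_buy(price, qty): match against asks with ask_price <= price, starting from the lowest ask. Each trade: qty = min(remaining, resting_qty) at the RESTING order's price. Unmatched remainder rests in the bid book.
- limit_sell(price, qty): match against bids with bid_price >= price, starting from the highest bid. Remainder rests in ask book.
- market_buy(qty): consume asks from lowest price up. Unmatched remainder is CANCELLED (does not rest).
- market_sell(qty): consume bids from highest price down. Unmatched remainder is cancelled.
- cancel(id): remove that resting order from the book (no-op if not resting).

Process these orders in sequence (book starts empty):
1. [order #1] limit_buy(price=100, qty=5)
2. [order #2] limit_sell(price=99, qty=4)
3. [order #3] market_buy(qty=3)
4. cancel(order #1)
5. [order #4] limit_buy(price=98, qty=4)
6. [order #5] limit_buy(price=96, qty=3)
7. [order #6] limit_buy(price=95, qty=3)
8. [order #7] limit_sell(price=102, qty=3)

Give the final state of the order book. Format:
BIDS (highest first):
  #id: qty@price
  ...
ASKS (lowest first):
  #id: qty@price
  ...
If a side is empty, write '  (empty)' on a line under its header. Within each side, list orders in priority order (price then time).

Answer: BIDS (highest first):
  #4: 4@98
  #5: 3@96
  #6: 3@95
ASKS (lowest first):
  #7: 3@102

Derivation:
After op 1 [order #1] limit_buy(price=100, qty=5): fills=none; bids=[#1:5@100] asks=[-]
After op 2 [order #2] limit_sell(price=99, qty=4): fills=#1x#2:4@100; bids=[#1:1@100] asks=[-]
After op 3 [order #3] market_buy(qty=3): fills=none; bids=[#1:1@100] asks=[-]
After op 4 cancel(order #1): fills=none; bids=[-] asks=[-]
After op 5 [order #4] limit_buy(price=98, qty=4): fills=none; bids=[#4:4@98] asks=[-]
After op 6 [order #5] limit_buy(price=96, qty=3): fills=none; bids=[#4:4@98 #5:3@96] asks=[-]
After op 7 [order #6] limit_buy(price=95, qty=3): fills=none; bids=[#4:4@98 #5:3@96 #6:3@95] asks=[-]
After op 8 [order #7] limit_sell(price=102, qty=3): fills=none; bids=[#4:4@98 #5:3@96 #6:3@95] asks=[#7:3@102]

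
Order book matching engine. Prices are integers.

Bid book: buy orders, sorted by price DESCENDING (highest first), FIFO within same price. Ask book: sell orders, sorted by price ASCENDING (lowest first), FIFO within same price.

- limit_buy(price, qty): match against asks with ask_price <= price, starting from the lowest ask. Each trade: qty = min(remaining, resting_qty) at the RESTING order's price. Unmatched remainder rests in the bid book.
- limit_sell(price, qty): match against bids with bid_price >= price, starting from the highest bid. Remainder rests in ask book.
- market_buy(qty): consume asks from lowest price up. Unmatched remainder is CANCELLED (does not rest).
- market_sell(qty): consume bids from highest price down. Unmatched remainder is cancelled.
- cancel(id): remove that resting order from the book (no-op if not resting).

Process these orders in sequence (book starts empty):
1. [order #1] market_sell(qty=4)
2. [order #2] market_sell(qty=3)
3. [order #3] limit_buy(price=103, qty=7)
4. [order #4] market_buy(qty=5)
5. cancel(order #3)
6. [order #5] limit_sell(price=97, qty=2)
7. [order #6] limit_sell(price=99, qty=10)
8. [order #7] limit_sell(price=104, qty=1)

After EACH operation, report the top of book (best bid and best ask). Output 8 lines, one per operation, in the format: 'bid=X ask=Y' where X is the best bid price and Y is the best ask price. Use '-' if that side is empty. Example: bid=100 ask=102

Answer: bid=- ask=-
bid=- ask=-
bid=103 ask=-
bid=103 ask=-
bid=- ask=-
bid=- ask=97
bid=- ask=97
bid=- ask=97

Derivation:
After op 1 [order #1] market_sell(qty=4): fills=none; bids=[-] asks=[-]
After op 2 [order #2] market_sell(qty=3): fills=none; bids=[-] asks=[-]
After op 3 [order #3] limit_buy(price=103, qty=7): fills=none; bids=[#3:7@103] asks=[-]
After op 4 [order #4] market_buy(qty=5): fills=none; bids=[#3:7@103] asks=[-]
After op 5 cancel(order #3): fills=none; bids=[-] asks=[-]
After op 6 [order #5] limit_sell(price=97, qty=2): fills=none; bids=[-] asks=[#5:2@97]
After op 7 [order #6] limit_sell(price=99, qty=10): fills=none; bids=[-] asks=[#5:2@97 #6:10@99]
After op 8 [order #7] limit_sell(price=104, qty=1): fills=none; bids=[-] asks=[#5:2@97 #6:10@99 #7:1@104]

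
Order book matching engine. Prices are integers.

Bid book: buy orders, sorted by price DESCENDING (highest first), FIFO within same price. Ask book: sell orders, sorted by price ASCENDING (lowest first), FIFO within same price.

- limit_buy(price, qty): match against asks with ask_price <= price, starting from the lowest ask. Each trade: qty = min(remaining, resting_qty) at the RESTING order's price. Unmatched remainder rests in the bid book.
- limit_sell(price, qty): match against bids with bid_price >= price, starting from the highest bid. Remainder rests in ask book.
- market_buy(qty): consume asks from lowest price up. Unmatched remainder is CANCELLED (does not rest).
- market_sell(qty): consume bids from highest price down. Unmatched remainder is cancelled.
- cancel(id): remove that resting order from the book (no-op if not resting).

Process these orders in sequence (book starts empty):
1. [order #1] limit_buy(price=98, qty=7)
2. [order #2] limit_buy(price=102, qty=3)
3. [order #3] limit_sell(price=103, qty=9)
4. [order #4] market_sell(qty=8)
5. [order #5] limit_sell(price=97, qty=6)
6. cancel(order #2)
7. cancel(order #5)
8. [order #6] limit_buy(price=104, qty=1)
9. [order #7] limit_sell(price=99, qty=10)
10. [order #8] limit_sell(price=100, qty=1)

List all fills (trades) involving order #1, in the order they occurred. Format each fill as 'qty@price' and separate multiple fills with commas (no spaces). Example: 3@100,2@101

Answer: 5@98,2@98

Derivation:
After op 1 [order #1] limit_buy(price=98, qty=7): fills=none; bids=[#1:7@98] asks=[-]
After op 2 [order #2] limit_buy(price=102, qty=3): fills=none; bids=[#2:3@102 #1:7@98] asks=[-]
After op 3 [order #3] limit_sell(price=103, qty=9): fills=none; bids=[#2:3@102 #1:7@98] asks=[#3:9@103]
After op 4 [order #4] market_sell(qty=8): fills=#2x#4:3@102 #1x#4:5@98; bids=[#1:2@98] asks=[#3:9@103]
After op 5 [order #5] limit_sell(price=97, qty=6): fills=#1x#5:2@98; bids=[-] asks=[#5:4@97 #3:9@103]
After op 6 cancel(order #2): fills=none; bids=[-] asks=[#5:4@97 #3:9@103]
After op 7 cancel(order #5): fills=none; bids=[-] asks=[#3:9@103]
After op 8 [order #6] limit_buy(price=104, qty=1): fills=#6x#3:1@103; bids=[-] asks=[#3:8@103]
After op 9 [order #7] limit_sell(price=99, qty=10): fills=none; bids=[-] asks=[#7:10@99 #3:8@103]
After op 10 [order #8] limit_sell(price=100, qty=1): fills=none; bids=[-] asks=[#7:10@99 #8:1@100 #3:8@103]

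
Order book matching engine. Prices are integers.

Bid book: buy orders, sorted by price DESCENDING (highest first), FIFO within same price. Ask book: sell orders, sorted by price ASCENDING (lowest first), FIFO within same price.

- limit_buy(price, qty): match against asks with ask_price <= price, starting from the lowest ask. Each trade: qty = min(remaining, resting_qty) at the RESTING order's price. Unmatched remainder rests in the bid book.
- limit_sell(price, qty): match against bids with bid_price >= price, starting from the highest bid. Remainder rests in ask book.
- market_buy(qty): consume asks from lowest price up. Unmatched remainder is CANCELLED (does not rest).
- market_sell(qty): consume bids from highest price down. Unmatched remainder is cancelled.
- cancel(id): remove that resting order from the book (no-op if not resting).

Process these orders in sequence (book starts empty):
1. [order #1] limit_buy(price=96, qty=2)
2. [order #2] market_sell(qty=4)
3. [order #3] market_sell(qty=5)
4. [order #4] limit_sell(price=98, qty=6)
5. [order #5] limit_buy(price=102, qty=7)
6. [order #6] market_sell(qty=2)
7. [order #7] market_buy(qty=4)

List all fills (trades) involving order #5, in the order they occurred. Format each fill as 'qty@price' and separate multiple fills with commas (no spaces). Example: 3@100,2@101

After op 1 [order #1] limit_buy(price=96, qty=2): fills=none; bids=[#1:2@96] asks=[-]
After op 2 [order #2] market_sell(qty=4): fills=#1x#2:2@96; bids=[-] asks=[-]
After op 3 [order #3] market_sell(qty=5): fills=none; bids=[-] asks=[-]
After op 4 [order #4] limit_sell(price=98, qty=6): fills=none; bids=[-] asks=[#4:6@98]
After op 5 [order #5] limit_buy(price=102, qty=7): fills=#5x#4:6@98; bids=[#5:1@102] asks=[-]
After op 6 [order #6] market_sell(qty=2): fills=#5x#6:1@102; bids=[-] asks=[-]
After op 7 [order #7] market_buy(qty=4): fills=none; bids=[-] asks=[-]

Answer: 6@98,1@102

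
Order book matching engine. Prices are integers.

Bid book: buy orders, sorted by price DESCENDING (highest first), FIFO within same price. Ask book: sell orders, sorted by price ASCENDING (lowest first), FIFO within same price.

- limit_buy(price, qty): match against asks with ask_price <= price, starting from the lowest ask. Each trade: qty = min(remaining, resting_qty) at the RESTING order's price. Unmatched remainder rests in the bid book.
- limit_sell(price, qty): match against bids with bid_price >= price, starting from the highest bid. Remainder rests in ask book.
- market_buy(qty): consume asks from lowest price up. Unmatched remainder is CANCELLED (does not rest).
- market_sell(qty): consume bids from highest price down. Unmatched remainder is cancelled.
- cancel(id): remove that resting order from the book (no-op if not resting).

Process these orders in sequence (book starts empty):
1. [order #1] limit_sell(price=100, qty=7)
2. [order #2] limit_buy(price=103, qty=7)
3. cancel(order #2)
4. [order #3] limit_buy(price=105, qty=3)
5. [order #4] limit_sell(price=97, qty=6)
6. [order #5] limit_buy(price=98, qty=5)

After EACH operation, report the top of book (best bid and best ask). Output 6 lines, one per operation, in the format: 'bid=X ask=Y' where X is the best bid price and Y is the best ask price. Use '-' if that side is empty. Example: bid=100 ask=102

Answer: bid=- ask=100
bid=- ask=-
bid=- ask=-
bid=105 ask=-
bid=- ask=97
bid=98 ask=-

Derivation:
After op 1 [order #1] limit_sell(price=100, qty=7): fills=none; bids=[-] asks=[#1:7@100]
After op 2 [order #2] limit_buy(price=103, qty=7): fills=#2x#1:7@100; bids=[-] asks=[-]
After op 3 cancel(order #2): fills=none; bids=[-] asks=[-]
After op 4 [order #3] limit_buy(price=105, qty=3): fills=none; bids=[#3:3@105] asks=[-]
After op 5 [order #4] limit_sell(price=97, qty=6): fills=#3x#4:3@105; bids=[-] asks=[#4:3@97]
After op 6 [order #5] limit_buy(price=98, qty=5): fills=#5x#4:3@97; bids=[#5:2@98] asks=[-]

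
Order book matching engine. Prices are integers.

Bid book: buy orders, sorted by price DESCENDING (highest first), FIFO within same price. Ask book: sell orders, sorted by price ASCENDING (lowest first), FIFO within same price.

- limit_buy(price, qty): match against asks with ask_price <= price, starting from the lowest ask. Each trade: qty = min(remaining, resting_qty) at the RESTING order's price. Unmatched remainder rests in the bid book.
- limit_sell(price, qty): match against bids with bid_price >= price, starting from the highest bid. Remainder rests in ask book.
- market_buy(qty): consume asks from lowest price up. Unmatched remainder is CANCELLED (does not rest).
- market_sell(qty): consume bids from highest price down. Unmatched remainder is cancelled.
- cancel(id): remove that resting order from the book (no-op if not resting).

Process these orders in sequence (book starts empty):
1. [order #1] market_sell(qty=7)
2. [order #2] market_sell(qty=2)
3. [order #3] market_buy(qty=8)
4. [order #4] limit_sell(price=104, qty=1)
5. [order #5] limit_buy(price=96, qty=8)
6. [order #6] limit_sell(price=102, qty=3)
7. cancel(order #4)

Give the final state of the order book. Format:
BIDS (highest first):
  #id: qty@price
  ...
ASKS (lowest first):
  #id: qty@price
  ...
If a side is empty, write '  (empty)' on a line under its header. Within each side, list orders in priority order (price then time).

Answer: BIDS (highest first):
  #5: 8@96
ASKS (lowest first):
  #6: 3@102

Derivation:
After op 1 [order #1] market_sell(qty=7): fills=none; bids=[-] asks=[-]
After op 2 [order #2] market_sell(qty=2): fills=none; bids=[-] asks=[-]
After op 3 [order #3] market_buy(qty=8): fills=none; bids=[-] asks=[-]
After op 4 [order #4] limit_sell(price=104, qty=1): fills=none; bids=[-] asks=[#4:1@104]
After op 5 [order #5] limit_buy(price=96, qty=8): fills=none; bids=[#5:8@96] asks=[#4:1@104]
After op 6 [order #6] limit_sell(price=102, qty=3): fills=none; bids=[#5:8@96] asks=[#6:3@102 #4:1@104]
After op 7 cancel(order #4): fills=none; bids=[#5:8@96] asks=[#6:3@102]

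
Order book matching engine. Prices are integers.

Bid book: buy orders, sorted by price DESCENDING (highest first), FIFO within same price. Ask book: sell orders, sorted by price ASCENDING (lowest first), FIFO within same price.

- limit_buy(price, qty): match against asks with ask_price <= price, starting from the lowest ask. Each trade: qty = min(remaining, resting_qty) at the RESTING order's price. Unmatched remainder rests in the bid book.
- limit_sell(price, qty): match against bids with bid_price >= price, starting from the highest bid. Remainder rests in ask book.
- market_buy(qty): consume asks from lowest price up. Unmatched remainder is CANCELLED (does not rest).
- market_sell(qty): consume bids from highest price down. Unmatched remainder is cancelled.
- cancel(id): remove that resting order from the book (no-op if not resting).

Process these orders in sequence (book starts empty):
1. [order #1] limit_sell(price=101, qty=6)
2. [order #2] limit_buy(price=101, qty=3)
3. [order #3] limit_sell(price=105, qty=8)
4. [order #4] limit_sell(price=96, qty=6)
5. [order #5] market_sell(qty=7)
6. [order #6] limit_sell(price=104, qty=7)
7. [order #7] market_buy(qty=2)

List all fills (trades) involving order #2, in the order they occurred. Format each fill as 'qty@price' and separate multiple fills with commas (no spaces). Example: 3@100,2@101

Answer: 3@101

Derivation:
After op 1 [order #1] limit_sell(price=101, qty=6): fills=none; bids=[-] asks=[#1:6@101]
After op 2 [order #2] limit_buy(price=101, qty=3): fills=#2x#1:3@101; bids=[-] asks=[#1:3@101]
After op 3 [order #3] limit_sell(price=105, qty=8): fills=none; bids=[-] asks=[#1:3@101 #3:8@105]
After op 4 [order #4] limit_sell(price=96, qty=6): fills=none; bids=[-] asks=[#4:6@96 #1:3@101 #3:8@105]
After op 5 [order #5] market_sell(qty=7): fills=none; bids=[-] asks=[#4:6@96 #1:3@101 #3:8@105]
After op 6 [order #6] limit_sell(price=104, qty=7): fills=none; bids=[-] asks=[#4:6@96 #1:3@101 #6:7@104 #3:8@105]
After op 7 [order #7] market_buy(qty=2): fills=#7x#4:2@96; bids=[-] asks=[#4:4@96 #1:3@101 #6:7@104 #3:8@105]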